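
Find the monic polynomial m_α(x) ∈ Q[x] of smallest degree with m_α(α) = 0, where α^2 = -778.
m_α(x) = x^2 + 778

α satisfies α^2 + 778 = 0, so x^2 + 778 annihilates α. Since d = -778 is squarefree and ≠ 1, it is not a perfect square in Q, so x^2 + 778 has no rational root and is therefore irreducible over Q (a degree-2 polynomial over a field is irreducible iff it has no root). Hence m_α(x) = x^2 + 778.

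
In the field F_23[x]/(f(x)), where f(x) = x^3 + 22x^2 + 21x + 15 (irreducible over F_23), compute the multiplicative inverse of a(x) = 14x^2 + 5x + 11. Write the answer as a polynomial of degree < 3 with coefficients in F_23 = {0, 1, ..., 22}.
a(x)^(-1) ≡ 8x^2 + 4x + 14 (mod f(x))

Since f is irreducible over F_23, F_23[x]/(f) is a field and a(x) ≠ 0 has an inverse. Apply the extended Euclidean algorithm to f(x) and a(x) in F_23[x]: f(x) = (5x + 8)·a(x) + (18x + 19);  a(x) = (11x + 4)·(18x + 19) + (4). The last nonzero remainder is the constant 4 = gcd(f, a) in F_23. Back-substituting through the division chain expresses 4 = s(x)·a(x) + t(x)·f(x) with s(x) ≡ 9x^2 + 16x + 10 (mod f), so (9x^2 + 16x + 10)·a(x) ≡ 4 (mod f). Multiplying by 4^(-1) ≡ 6 in F_23 gives a(x)^(-1) ≡ 6·(9x^2 + 16x + 10) ≡ 8x^2 + 4x + 14 (mod f). Check: (14x^2 + 5x + 11)·(8x^2 + 4x + 14) = 20x^4 + 4x^3 + 5x^2 + 22x + 16 ≡ 1 (mod x^3 + 22x^2 + 21x + 15).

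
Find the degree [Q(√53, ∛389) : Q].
[Q(√53, ∛389) : Q] = 6

Let L = Q(√53, ∛389). Since Q(√53) ⊂ L and [Q(√53):Q] = 2, the tower law gives 2 | [L:Q]. Likewise Q(∛389) ⊂ L with [Q(∛389):Q] = 3 (because 389 is not a perfect cube), so 3 | [L:Q]. As gcd(2,3) = 1, [L:Q] is divisible by 6. Conversely L is generated over Q by √53 and ∛389, so [L:Q] ≤ 2·3 = 6. Therefore [Q(√53, ∛389) : Q] = 6.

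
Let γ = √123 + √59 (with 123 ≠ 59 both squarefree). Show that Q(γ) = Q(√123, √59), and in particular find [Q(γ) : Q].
[Q(γ) : Q] = 4 (equivalently, Q(γ) = Q(√123, √59))

Obviously Q(γ) ⊆ Q(√123, √59), and [Q(√123, √59):Q] = 4 (since 123, 59 are distinct squarefree integers > 1 with 7257 not a perfect square). To show equality we compute the minimal polynomial of γ. From γ = √123 + √59: γ^2 = 123 + 2√(7257) + 59 = 182 + 2√(7257), so γ^2 - 182 = 2√(7257); squaring, (γ^2 - 182)^2 = 4·7257, i.e. γ^4 - 364γ^2 + 33124 - 29028 = 0, i.e. γ^4 - 364γ^2 + 4096 = 0. So γ is a root of x^4 - 364x^2 + 4096. This polynomial is irreducible over Q: it has no rational root (each ±√123 ± √59 is irrational), and any factorization into two quadratics over Q would force √(7257) ∈ Q (pairing opposite roots) or √123, √59 ∈ Q (other pairings), all impossible. Hence [Q(γ):Q] = 4 = [Q(√123, √59):Q], so Q(γ) = Q(√123, √59).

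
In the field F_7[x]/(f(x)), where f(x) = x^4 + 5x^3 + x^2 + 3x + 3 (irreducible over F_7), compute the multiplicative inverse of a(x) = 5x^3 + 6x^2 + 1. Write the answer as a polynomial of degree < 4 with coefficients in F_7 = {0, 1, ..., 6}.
a(x)^(-1) ≡ 2x^2 + 3x + 2 (mod f(x))

Since f is irreducible over F_7, F_7[x]/(f) is a field and a(x) ≠ 0 has an inverse. Apply the extended Euclidean algorithm to f(x) and a(x) in F_7[x]: f(x) = (3x + 3)·a(x) + (4x^2);  a(x) = (3x + 5)·(4x^2) + (1). The last nonzero remainder is the constant 1 = gcd(f, a) in F_7. Back-substituting through the division chain expresses 1 = s(x)·a(x) + t(x)·f(x) with s(x) ≡ 2x^2 + 3x + 2 (mod f), so a(x)^(-1) ≡ s(x) = 2x^2 + 3x + 2 (mod f). Check: (5x^3 + 6x^2 + 1)·(2x^2 + 3x + 2) = 3x^5 + 6x^4 + 3x + 2 ≡ 1 (mod x^4 + 5x^3 + x^2 + 3x + 3).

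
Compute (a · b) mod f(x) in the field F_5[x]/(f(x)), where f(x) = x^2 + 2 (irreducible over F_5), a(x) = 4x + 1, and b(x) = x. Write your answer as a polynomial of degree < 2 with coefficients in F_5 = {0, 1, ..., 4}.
a · b ≡ x + 2 (mod f(x))

Multiply in F_5[x]: a(x)·b(x) = (4x + 1)·(x) = 4x^2 + x. This has degree ≥ 2, so divide by f(x) over F_5: 4x^2 + x = (4)·(x^2 + 2) + (x + 2). Hence a·b ≡ x + 2 (mod f). (F_5[x]/(f) is a field with 5^2 = 25 elements since f is irreducible of degree 2.)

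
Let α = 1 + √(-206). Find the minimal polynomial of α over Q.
m_α(x) = x^2 - 2x + 207

From α - 1 = √(-206), squaring gives (α - 1)^2 = -206, i.e. α^2 - 2α + 1 = -206, so α^2 - 2α + 207 = 0. The discriminant of x^2 - 2x + 207 is (-2)^2 - 4·(207) = 4 - 828 = -824, and 4·(-206) is not a perfect square in Q since -206 is squarefree and ≠ 1. Hence x^2 - 2x + 207 is irreducible over Q and is the minimal polynomial of α.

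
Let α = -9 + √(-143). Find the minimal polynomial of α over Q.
m_α(x) = x^2 + 18x + 224

From α + 9 = √(-143), squaring gives (α + 9)^2 = -143, i.e. α^2 + 18α + 81 = -143, so α^2 + 18α + 224 = 0. The discriminant of x^2 + 18x + 224 is (18)^2 - 4·(224) = 324 - 896 = -572, and 4·(-143) is not a perfect square in Q since -143 is squarefree and ≠ 1. Hence x^2 + 18x + 224 is irreducible over Q and is the minimal polynomial of α.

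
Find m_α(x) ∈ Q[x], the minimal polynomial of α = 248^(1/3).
m_α(x) = x^3 - 248

α satisfies α^3 = 248, so x^3 - 248 annihilates α. By the rational root test, a rational root p/q (in lowest terms) of x^3 - 248 would satisfy p^3 = 248 q^3, forcing q = 1 and p^3 = 248; but 248 is not a perfect cube, contradiction. A monic cubic over Q with no rational root is irreducible (any nontrivial factorization would include a linear factor). Hence x^3 - 248 is the minimal polynomial of α, and in particular [Q(α):Q] = 3.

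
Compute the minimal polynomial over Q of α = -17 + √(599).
m_α(x) = x^2 + 34x - 310

From α + 17 = √(599), squaring gives (α + 17)^2 = 599, i.e. α^2 + 34α + 289 = 599, so α^2 + 34α - 310 = 0. The discriminant of x^2 + 34x - 310 is (34)^2 - 4·(-310) = 1156 + 1240 = 2396, and 4·(599) is not a perfect square in Q since 599 is squarefree and ≠ 1. Hence x^2 + 34x - 310 is irreducible over Q and is the minimal polynomial of α.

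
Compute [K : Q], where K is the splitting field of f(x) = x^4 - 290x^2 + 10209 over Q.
[K : Q] = 4

Solving the quadratic in x^2: x^2 = (290 ± √(290^2 - 4·10209))/2 = (290 ± √43264)/2 = (290 ± 208)/2, giving x^2 = 41 or x^2 = 249. So f(x) = (x^2 - 41)(x^2 - 249) and the roots of f are ±√41, ±√249. Hence the splitting field is K = Q(√41, √249). Since 41 and 249 are distinct squarefree integers > 1, their product 10209 is not a perfect square, so √249 ∉ Q(√41). By the tower law [K:Q] = [Q(√41,√249):Q(√41)] · [Q(√41):Q] = 2 · 2 = 4.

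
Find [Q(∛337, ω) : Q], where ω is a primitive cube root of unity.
[Q(∛337, ω) : Q] = 6

[Q(∛337):Q] = 3 (min poly x^3 - 337, irreducible since 337 is not a perfect cube). [Q(ω):Q] = 2 (min poly x^2 + x + 1). Since Q(∛337) ⊂ R and ω ∉ R, we have ω ∉ Q(∛337), so x^2 + x + 1 remains irreducible over Q(∛337) and [Q(∛337, ω) : Q(∛337)] = 2. By the tower law, [Q(∛337, ω) : Q] = 3 · 2 = 6. (In fact Q(∛337, ω) is the splitting field of x^3 - 337 over Q.)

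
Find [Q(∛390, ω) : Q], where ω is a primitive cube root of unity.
[Q(∛390, ω) : Q] = 6

[Q(∛390):Q] = 3 (min poly x^3 - 390, irreducible since 390 is not a perfect cube). [Q(ω):Q] = 2 (min poly x^2 + x + 1). Since Q(∛390) ⊂ R and ω ∉ R, we have ω ∉ Q(∛390), so x^2 + x + 1 remains irreducible over Q(∛390) and [Q(∛390, ω) : Q(∛390)] = 2. By the tower law, [Q(∛390, ω) : Q] = 3 · 2 = 6. (In fact Q(∛390, ω) is the splitting field of x^3 - 390 over Q.)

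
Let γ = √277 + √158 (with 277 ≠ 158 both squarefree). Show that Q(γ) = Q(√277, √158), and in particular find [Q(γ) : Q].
[Q(γ) : Q] = 4 (equivalently, Q(γ) = Q(√277, √158))

Obviously Q(γ) ⊆ Q(√277, √158), and [Q(√277, √158):Q] = 4 (since 277, 158 are distinct squarefree integers > 1 with 43766 not a perfect square). To show equality we compute the minimal polynomial of γ. From γ = √277 + √158: γ^2 = 277 + 2√(43766) + 158 = 435 + 2√(43766), so γ^2 - 435 = 2√(43766); squaring, (γ^2 - 435)^2 = 4·43766, i.e. γ^4 - 870γ^2 + 189225 - 175064 = 0, i.e. γ^4 - 870γ^2 + 14161 = 0. So γ is a root of x^4 - 870x^2 + 14161. This polynomial is irreducible over Q: it has no rational root (each ±√277 ± √158 is irrational), and any factorization into two quadratics over Q would force √(43766) ∈ Q (pairing opposite roots) or √277, √158 ∈ Q (other pairings), all impossible. Hence [Q(γ):Q] = 4 = [Q(√277, √158):Q], so Q(γ) = Q(√277, √158).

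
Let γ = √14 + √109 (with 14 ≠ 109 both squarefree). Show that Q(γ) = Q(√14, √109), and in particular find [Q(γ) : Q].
[Q(γ) : Q] = 4 (equivalently, Q(γ) = Q(√14, √109))

Obviously Q(γ) ⊆ Q(√14, √109), and [Q(√14, √109):Q] = 4 (since 14, 109 are distinct squarefree integers > 1 with 1526 not a perfect square). To show equality we compute the minimal polynomial of γ. From γ = √14 + √109: γ^2 = 14 + 2√(1526) + 109 = 123 + 2√(1526), so γ^2 - 123 = 2√(1526); squaring, (γ^2 - 123)^2 = 4·1526, i.e. γ^4 - 246γ^2 + 15129 - 6104 = 0, i.e. γ^4 - 246γ^2 + 9025 = 0. So γ is a root of x^4 - 246x^2 + 9025. This polynomial is irreducible over Q: it has no rational root (each ±√14 ± √109 is irrational), and any factorization into two quadratics over Q would force √(1526) ∈ Q (pairing opposite roots) or √14, √109 ∈ Q (other pairings), all impossible. Hence [Q(γ):Q] = 4 = [Q(√14, √109):Q], so Q(γ) = Q(√14, √109).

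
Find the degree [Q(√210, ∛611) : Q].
[Q(√210, ∛611) : Q] = 6

Let L = Q(√210, ∛611). Since Q(√210) ⊂ L and [Q(√210):Q] = 2, the tower law gives 2 | [L:Q]. Likewise Q(∛611) ⊂ L with [Q(∛611):Q] = 3 (because 611 is not a perfect cube), so 3 | [L:Q]. As gcd(2,3) = 1, [L:Q] is divisible by 6. Conversely L is generated over Q by √210 and ∛611, so [L:Q] ≤ 2·3 = 6. Therefore [Q(√210, ∛611) : Q] = 6.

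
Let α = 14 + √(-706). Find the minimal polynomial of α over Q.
m_α(x) = x^2 - 28x + 902

From α - 14 = √(-706), squaring gives (α - 14)^2 = -706, i.e. α^2 - 28α + 196 = -706, so α^2 - 28α + 902 = 0. The discriminant of x^2 - 28x + 902 is (-28)^2 - 4·(902) = 784 - 3608 = -2824, and 4·(-706) is not a perfect square in Q since -706 is squarefree and ≠ 1. Hence x^2 - 28x + 902 is irreducible over Q and is the minimal polynomial of α.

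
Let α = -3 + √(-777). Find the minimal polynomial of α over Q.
m_α(x) = x^2 + 6x + 786

From α + 3 = √(-777), squaring gives (α + 3)^2 = -777, i.e. α^2 + 6α + 9 = -777, so α^2 + 6α + 786 = 0. The discriminant of x^2 + 6x + 786 is (6)^2 - 4·(786) = 36 - 3144 = -3108, and 4·(-777) is not a perfect square in Q since -777 is squarefree and ≠ 1. Hence x^2 + 6x + 786 is irreducible over Q and is the minimal polynomial of α.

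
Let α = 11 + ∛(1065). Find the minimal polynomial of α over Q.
m_α(x) = x^3 - 33x^2 + 363x - 2396

Set β = α - 11 = ∛(1065), so β^3 = 1065. Then (α - 11)^3 - 1065 = 0, i.e. α is a root of g(x) = (x - 11)^3 - 1065 = x^3 - 33x^2 + 363x - 2396. Since g(x) = h(x - 11) where h(x) = x^3 - 1065, and h is irreducible over Q (because 1065 is not a perfect cube, so h has no rational root, and a monic cubic with no rational root is irreducible), g is also irreducible (irreducibility is preserved under the substitution x → x - 11). Hence m_α(x) = x^3 - 33x^2 + 363x - 2396.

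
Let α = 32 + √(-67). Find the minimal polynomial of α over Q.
m_α(x) = x^2 - 64x + 1091

From α - 32 = √(-67), squaring gives (α - 32)^2 = -67, i.e. α^2 - 64α + 1024 = -67, so α^2 - 64α + 1091 = 0. The discriminant of x^2 - 64x + 1091 is (-64)^2 - 4·(1091) = 4096 - 4364 = -268, and 4·(-67) is not a perfect square in Q since -67 is squarefree and ≠ 1. Hence x^2 - 64x + 1091 is irreducible over Q and is the minimal polynomial of α.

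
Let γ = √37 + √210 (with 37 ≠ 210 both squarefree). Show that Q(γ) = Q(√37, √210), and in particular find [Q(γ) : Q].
[Q(γ) : Q] = 4 (equivalently, Q(γ) = Q(√37, √210))

Obviously Q(γ) ⊆ Q(√37, √210), and [Q(√37, √210):Q] = 4 (since 37, 210 are distinct squarefree integers > 1 with 7770 not a perfect square). To show equality we compute the minimal polynomial of γ. From γ = √37 + √210: γ^2 = 37 + 2√(7770) + 210 = 247 + 2√(7770), so γ^2 - 247 = 2√(7770); squaring, (γ^2 - 247)^2 = 4·7770, i.e. γ^4 - 494γ^2 + 61009 - 31080 = 0, i.e. γ^4 - 494γ^2 + 29929 = 0. So γ is a root of x^4 - 494x^2 + 29929. This polynomial is irreducible over Q: it has no rational root (each ±√37 ± √210 is irrational), and any factorization into two quadratics over Q would force √(7770) ∈ Q (pairing opposite roots) or √37, √210 ∈ Q (other pairings), all impossible. Hence [Q(γ):Q] = 4 = [Q(√37, √210):Q], so Q(γ) = Q(√37, √210).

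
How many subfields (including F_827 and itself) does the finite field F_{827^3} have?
F_{827^3} has 2 subfields

The subfields of F_{p^n} are exactly the fields F_{p^d} for d | n (each is the fixed field of the unique index-d subgroup of Gal(F_{p^n}/F_p) ≅ Z/nZ). The divisors of n = 3 are {1, 3}, giving 2 subfields: F_{827^1}, F_{827^3}.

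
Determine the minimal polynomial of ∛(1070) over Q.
m_α(x) = x^3 - 1070

α satisfies α^3 = 1070, so x^3 - 1070 annihilates α. By the rational root test, a rational root p/q (in lowest terms) of x^3 - 1070 would satisfy p^3 = 1070 q^3, forcing q = 1 and p^3 = 1070; but 1070 is not a perfect cube, contradiction. A monic cubic over Q with no rational root is irreducible (any nontrivial factorization would include a linear factor). Hence x^3 - 1070 is the minimal polynomial of α, and in particular [Q(α):Q] = 3.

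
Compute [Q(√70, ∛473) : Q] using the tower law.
[Q(√70, ∛473) : Q] = 6

Let L = Q(√70, ∛473). Since Q(√70) ⊂ L and [Q(√70):Q] = 2, the tower law gives 2 | [L:Q]. Likewise Q(∛473) ⊂ L with [Q(∛473):Q] = 3 (because 473 is not a perfect cube), so 3 | [L:Q]. As gcd(2,3) = 1, [L:Q] is divisible by 6. Conversely L is generated over Q by √70 and ∛473, so [L:Q] ≤ 2·3 = 6. Therefore [Q(√70, ∛473) : Q] = 6.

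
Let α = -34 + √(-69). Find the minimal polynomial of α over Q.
m_α(x) = x^2 + 68x + 1225

From α + 34 = √(-69), squaring gives (α + 34)^2 = -69, i.e. α^2 + 68α + 1156 = -69, so α^2 + 68α + 1225 = 0. The discriminant of x^2 + 68x + 1225 is (68)^2 - 4·(1225) = 4624 - 4900 = -276, and 4·(-69) is not a perfect square in Q since -69 is squarefree and ≠ 1. Hence x^2 + 68x + 1225 is irreducible over Q and is the minimal polynomial of α.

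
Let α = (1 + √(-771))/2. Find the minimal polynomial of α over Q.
m_α(x) = x^2 - x + 193

From 2α - 1 = √(-771), squaring gives (2α - 1)^2 = -771, i.e. 4α^2 - 4α + 1 = -771, so α^2 - α + (1 + 771)/4 = 0. Since -771 ≡ 1 (mod 4), (1 + 771)/4 = 193 ∈ Z. The polynomial x^2 - x + 193 has discriminant 1 - 4·(193) = -771, which is not a perfect square in Q (d = -771 is squarefree and ≠ 1), so x^2 - x + 193 is irreducible over Q. It is the minimal polynomial of α.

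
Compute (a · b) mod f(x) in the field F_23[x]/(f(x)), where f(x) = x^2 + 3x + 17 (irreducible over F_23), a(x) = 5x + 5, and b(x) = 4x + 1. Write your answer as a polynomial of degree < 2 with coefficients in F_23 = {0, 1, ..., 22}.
a · b ≡ 11x + 10 (mod f(x))

Multiply in F_23[x]: a(x)·b(x) = (5x + 5)·(4x + 1) = 20x^2 + 2x + 5. This has degree ≥ 2, so divide by f(x) over F_23: 20x^2 + 2x + 5 = (20)·(x^2 + 3x + 17) + (11x + 10). Hence a·b ≡ 11x + 10 (mod f). (F_23[x]/(f) is a field with 23^2 = 529 elements since f is irreducible of degree 2.)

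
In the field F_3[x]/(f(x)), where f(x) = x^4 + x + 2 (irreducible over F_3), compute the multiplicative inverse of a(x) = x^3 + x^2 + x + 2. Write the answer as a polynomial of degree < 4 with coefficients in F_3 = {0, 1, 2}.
a(x)^(-1) ≡ 2x + 1 (mod f(x))

Since f is irreducible over F_3, F_3[x]/(f) is a field and a(x) ≠ 0 has an inverse. Apply the extended Euclidean algorithm to f(x) and a(x) in F_3[x]: f(x) = (x + 2)·a(x) + (1). The last nonzero remainder is the constant 1 = gcd(f, a) in F_3. Back-substituting through the division chain expresses 1 = s(x)·a(x) + t(x)·f(x) with s(x) ≡ 2x + 1 (mod f), so a(x)^(-1) ≡ s(x) = 2x + 1 (mod f). Check: (x^3 + x^2 + x + 2)·(2x + 1) = 2x^4 + 2x + 2 ≡ 1 (mod x^4 + x + 2).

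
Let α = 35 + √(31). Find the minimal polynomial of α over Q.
m_α(x) = x^2 - 70x + 1194

From α - 35 = √(31), squaring gives (α - 35)^2 = 31, i.e. α^2 - 70α + 1225 = 31, so α^2 - 70α + 1194 = 0. The discriminant of x^2 - 70x + 1194 is (-70)^2 - 4·(1194) = 4900 - 4776 = 124, and 4·(31) is not a perfect square in Q since 31 is squarefree and ≠ 1. Hence x^2 - 70x + 1194 is irreducible over Q and is the minimal polynomial of α.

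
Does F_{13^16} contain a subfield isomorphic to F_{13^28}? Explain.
No: F_{13^28} is not a subfield of F_{13^16}

F_{p^m} embeds in F_{p^n} iff m | n. Here 28 ∤ 16 (since 16 = 0·28 + 16 with remainder 16 ≠ 0), so F_{13^28} is not a subfield of F_{13^16}. Equivalently: if it were, the tower law would give 28 = [F_{13^28}:F_13] dividing [F_{13^16}:F_13] = 16, contradiction.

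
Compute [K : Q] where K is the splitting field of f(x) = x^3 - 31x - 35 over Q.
[K : Q] = 6

By the rational root test, any rational root of the monic integer polynomial f(x) = x^3 - 31x - 35 must be an integer dividing the constant term -35, i.e. one of ±{1, 5, 7, 35}. Evaluating: f(1) = -65, f(-1) = -5, f(5) = -65, f(-5) = -5, f(7) = 91, f(-7) = -161, f(35) = 41755, f(-35) = -41825; none is 0, so f has no rational root and is therefore irreducible over Q (a cubic with no linear factor over a field is irreducible). For an irreducible cubic, the Galois group is A_3 or S_3 according as the discriminant disc(f) = -4a^3 - 27b^2 = -4·(-31)^3 - 27·(-35)^2 = 86089 is or is not a square in Q. Here disc(f) = 86089 is not a perfect square in Q, so the Galois group of f over Q is not contained in A_3 and must be all of S_3. The splitting field has degree |S_3| = 6 over Q, so [K : Q] = 6.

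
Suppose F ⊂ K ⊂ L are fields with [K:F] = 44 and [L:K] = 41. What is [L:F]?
[L:F] = 1804

The tower law says that for any tower of field extensions F ⊂ K ⊂ L with finite degrees, [L:F] = [L:K] · [K:F]. Here this gives [L:F] = 41 · 44 = 1804.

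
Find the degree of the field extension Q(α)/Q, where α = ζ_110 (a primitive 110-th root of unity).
[Q(α):Q] = 40

The minimal polynomial of ζ_110 over Q is the 110-th cyclotomic polynomial Φ_110(x), which is irreducible over Q and has degree φ(110) = 40. Hence [Q(α):Q] = φ(110) = 40.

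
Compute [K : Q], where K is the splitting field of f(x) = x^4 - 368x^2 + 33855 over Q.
[K : Q] = 4

Solving the quadratic in x^2: x^2 = (368 ± √(368^2 - 4·33855))/2 = (368 ± √4)/2 = (368 ± 2)/2, giving x^2 = 183 or x^2 = 185. So f(x) = (x^2 - 183)(x^2 - 185) and the roots of f are ±√183, ±√185. Hence the splitting field is K = Q(√183, √185). Since 183 and 185 are distinct squarefree integers > 1, their product 33855 is not a perfect square, so √185 ∉ Q(√183). By the tower law [K:Q] = [Q(√183,√185):Q(√183)] · [Q(√183):Q] = 2 · 2 = 4.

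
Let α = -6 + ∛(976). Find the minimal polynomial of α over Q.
m_α(x) = x^3 + 18x^2 + 108x - 760

Set β = α + 6 = ∛(976), so β^3 = 976. Then (α + 6)^3 - 976 = 0, i.e. α is a root of g(x) = (x + 6)^3 - 976 = x^3 + 18x^2 + 108x - 760. Since g(x) = h(x + 6) where h(x) = x^3 - 976, and h is irreducible over Q (because 976 is not a perfect cube, so h has no rational root, and a monic cubic with no rational root is irreducible), g is also irreducible (irreducibility is preserved under the substitution x → x + 6). Hence m_α(x) = x^3 + 18x^2 + 108x - 760.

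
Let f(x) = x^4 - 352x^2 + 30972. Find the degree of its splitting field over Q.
[K : Q] = 4

Solving the quadratic in x^2: x^2 = (352 ± √(352^2 - 4·30972))/2 = (352 ± √16)/2 = (352 ± 4)/2, giving x^2 = 178 or x^2 = 174. So f(x) = (x^2 - 178)(x^2 - 174) and the roots of f are ±√178, ±√174. Hence the splitting field is K = Q(√178, √174). Since 178 and 174 are distinct squarefree integers > 1, their product 30972 is not a perfect square, so √174 ∉ Q(√178). By the tower law [K:Q] = [Q(√178,√174):Q(√178)] · [Q(√178):Q] = 2 · 2 = 4.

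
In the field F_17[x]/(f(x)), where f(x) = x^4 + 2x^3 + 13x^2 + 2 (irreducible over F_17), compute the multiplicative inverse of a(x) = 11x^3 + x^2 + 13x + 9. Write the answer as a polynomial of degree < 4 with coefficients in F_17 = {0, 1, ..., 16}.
a(x)^(-1) ≡ 12x^3 + 11x + 2 (mod f(x))

Since f is irreducible over F_17, F_17[x]/(f) is a field and a(x) ≠ 0 has an inverse. Apply the extended Euclidean algorithm to f(x) and a(x) in F_17[x]: f(x) = (14x + 2)·a(x) + (16x^2 + x + 1);  a(x) = (6x + 5)·(16x^2 + x + 1) + (2x + 4);  (16x^2 + x + 1) = (8x + 10)·(2x + 4) + (12). The last nonzero remainder is the constant 12 = gcd(f, a) in F_17. Back-substituting through the division chain expresses 12 = s(x)·a(x) + t(x)·f(x) with s(x) ≡ 8x^3 + 13x + 7 (mod f), so (8x^3 + 13x + 7)·a(x) ≡ 12 (mod f). Multiplying by 12^(-1) ≡ 10 in F_17 gives a(x)^(-1) ≡ 10·(8x^3 + 13x + 7) ≡ 12x^3 + 11x + 2 (mod f). Check: (11x^3 + x^2 + 13x + 9)·(12x^3 + 11x + 2) = 13x^6 + 12x^5 + 5x^4 + 5x^3 + 9x^2 + 6x + 1 ≡ 1 (mod x^4 + 2x^3 + 13x^2 + 2).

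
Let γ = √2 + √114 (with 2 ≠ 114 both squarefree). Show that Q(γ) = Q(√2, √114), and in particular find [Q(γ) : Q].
[Q(γ) : Q] = 4 (equivalently, Q(γ) = Q(√2, √114))

Obviously Q(γ) ⊆ Q(√2, √114), and [Q(√2, √114):Q] = 4 (since 2, 114 are distinct squarefree integers > 1 with 228 not a perfect square). To show equality we compute the minimal polynomial of γ. From γ = √2 + √114: γ^2 = 2 + 2√(228) + 114 = 116 + 2√(228), so γ^2 - 116 = 2√(228); squaring, (γ^2 - 116)^2 = 4·228, i.e. γ^4 - 232γ^2 + 13456 - 912 = 0, i.e. γ^4 - 232γ^2 + 12544 = 0. So γ is a root of x^4 - 232x^2 + 12544. This polynomial is irreducible over Q: it has no rational root (each ±√2 ± √114 is irrational), and any factorization into two quadratics over Q would force √(228) ∈ Q (pairing opposite roots) or √2, √114 ∈ Q (other pairings), all impossible. Hence [Q(γ):Q] = 4 = [Q(√2, √114):Q], so Q(γ) = Q(√2, √114).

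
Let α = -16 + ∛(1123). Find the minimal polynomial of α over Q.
m_α(x) = x^3 + 48x^2 + 768x + 2973

Set β = α + 16 = ∛(1123), so β^3 = 1123. Then (α + 16)^3 - 1123 = 0, i.e. α is a root of g(x) = (x + 16)^3 - 1123 = x^3 + 48x^2 + 768x + 2973. Since g(x) = h(x + 16) where h(x) = x^3 - 1123, and h is irreducible over Q (because 1123 is not a perfect cube, so h has no rational root, and a monic cubic with no rational root is irreducible), g is also irreducible (irreducibility is preserved under the substitution x → x + 16). Hence m_α(x) = x^3 + 48x^2 + 768x + 2973.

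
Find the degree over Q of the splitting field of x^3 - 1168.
[K : Q] = 6

The roots of x^3 - 1168 are ∛1168, ω∛1168, ω^2∛1168 where ω = e^(2πi/3) is a primitive cube root of unity, so K = Q(∛1168, ω). Now [Q(∛1168):Q] = 3 (since 1168 is not a perfect cube, x^3 - 1168 is irreducible) and [Q(ω):Q] = 2. Both 2 and 3 divide [K:Q], and [K:Q] ≤ 3·2 = 6, so [K:Q] = 6. (Equivalently: Q(∛1168) ⊂ R but ω ∉ R, so [K : Q(∛1168)] = 2.)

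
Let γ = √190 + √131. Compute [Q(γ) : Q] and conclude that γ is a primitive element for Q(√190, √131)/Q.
[Q(γ) : Q] = 4 (equivalently, Q(γ) = Q(√190, √131))

Obviously Q(γ) ⊆ Q(√190, √131), and [Q(√190, √131):Q] = 4 (since 190, 131 are distinct squarefree integers > 1 with 24890 not a perfect square). To show equality we compute the minimal polynomial of γ. From γ = √190 + √131: γ^2 = 190 + 2√(24890) + 131 = 321 + 2√(24890), so γ^2 - 321 = 2√(24890); squaring, (γ^2 - 321)^2 = 4·24890, i.e. γ^4 - 642γ^2 + 103041 - 99560 = 0, i.e. γ^4 - 642γ^2 + 3481 = 0. So γ is a root of x^4 - 642x^2 + 3481. This polynomial is irreducible over Q: it has no rational root (each ±√190 ± √131 is irrational), and any factorization into two quadratics over Q would force √(24890) ∈ Q (pairing opposite roots) or √190, √131 ∈ Q (other pairings), all impossible. Hence [Q(γ):Q] = 4 = [Q(√190, √131):Q], so Q(γ) = Q(√190, √131).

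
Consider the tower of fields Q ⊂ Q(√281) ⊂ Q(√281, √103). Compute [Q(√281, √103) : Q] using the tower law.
[Q(√281, √103) : Q] = 4

[Q(√281):Q] = 2 (min poly x^2 - 281, irreducible since 281 is squarefree > 1). For the top step, suppose √103 ∈ Q(√281), say √103 = c + d√281 with c, d ∈ Q. Squaring: 103 = c^2 + 281d^2 + 2cd√281. Since √281 ∉ Q this forces 2cd = 0. If d = 0 then √103 = c ∈ Q, contradicting 103 squarefree > 1. If c = 0 then 103 = 281d^2, so 281·103 = (281d)^2 is a perfect square in Q — but 281·103 = 28943 is not a perfect square (since 281 and 103 are distinct squarefree integers). Contradiction. Hence √103 ∉ Q(√281), so x^2 - 103 stays irreducible over Q(√281) and [Q(√281, √103) : Q(√281)] = 2. By the tower law, [Q(√281, √103) : Q] = 2 · 2 = 4.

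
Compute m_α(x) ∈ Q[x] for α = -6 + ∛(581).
m_α(x) = x^3 + 18x^2 + 108x - 365

Set β = α + 6 = ∛(581), so β^3 = 581. Then (α + 6)^3 - 581 = 0, i.e. α is a root of g(x) = (x + 6)^3 - 581 = x^3 + 18x^2 + 108x - 365. Since g(x) = h(x + 6) where h(x) = x^3 - 581, and h is irreducible over Q (because 581 is not a perfect cube, so h has no rational root, and a monic cubic with no rational root is irreducible), g is also irreducible (irreducibility is preserved under the substitution x → x + 6). Hence m_α(x) = x^3 + 18x^2 + 108x - 365.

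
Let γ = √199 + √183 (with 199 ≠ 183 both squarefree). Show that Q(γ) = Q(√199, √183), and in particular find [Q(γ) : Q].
[Q(γ) : Q] = 4 (equivalently, Q(γ) = Q(√199, √183))

Obviously Q(γ) ⊆ Q(√199, √183), and [Q(√199, √183):Q] = 4 (since 199, 183 are distinct squarefree integers > 1 with 36417 not a perfect square). To show equality we compute the minimal polynomial of γ. From γ = √199 + √183: γ^2 = 199 + 2√(36417) + 183 = 382 + 2√(36417), so γ^2 - 382 = 2√(36417); squaring, (γ^2 - 382)^2 = 4·36417, i.e. γ^4 - 764γ^2 + 145924 - 145668 = 0, i.e. γ^4 - 764γ^2 + 256 = 0. So γ is a root of x^4 - 764x^2 + 256. This polynomial is irreducible over Q: it has no rational root (each ±√199 ± √183 is irrational), and any factorization into two quadratics over Q would force √(36417) ∈ Q (pairing opposite roots) or √199, √183 ∈ Q (other pairings), all impossible. Hence [Q(γ):Q] = 4 = [Q(√199, √183):Q], so Q(γ) = Q(√199, √183).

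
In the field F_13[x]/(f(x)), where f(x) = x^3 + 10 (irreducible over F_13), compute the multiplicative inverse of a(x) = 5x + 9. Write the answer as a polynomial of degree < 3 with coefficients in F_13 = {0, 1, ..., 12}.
a(x)^(-1) ≡ x^2 + 6x + 10 (mod f(x))

Since f is irreducible over F_13, F_13[x]/(f) is a field and a(x) ≠ 0 has an inverse. Apply the extended Euclidean algorithm to f(x) and a(x) in F_13[x]: f(x) = (8x^2 + 9x + 2)·a(x) + (5). The last nonzero remainder is the constant 5 = gcd(f, a) in F_13. Back-substituting through the division chain expresses 5 = s(x)·a(x) + t(x)·f(x) with s(x) ≡ 5x^2 + 4x + 11 (mod f), so (5x^2 + 4x + 11)·a(x) ≡ 5 (mod f). Multiplying by 5^(-1) ≡ 8 in F_13 gives a(x)^(-1) ≡ 8·(5x^2 + 4x + 11) ≡ x^2 + 6x + 10 (mod f). Check: (5x + 9)·(x^2 + 6x + 10) = 5x^3 + 12 ≡ 1 (mod x^3 + 10).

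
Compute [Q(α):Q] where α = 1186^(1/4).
[Q(α):Q] = 4

α is a root of x^4 - 1186. By Eisenstein's criterion at the prime p = 2 (which divides the constant term 1186 but p^2 = 4 does not, since 1186 is squarefree), x^4 - 1186 is irreducible over Q. Hence [Q(α):Q] = 4.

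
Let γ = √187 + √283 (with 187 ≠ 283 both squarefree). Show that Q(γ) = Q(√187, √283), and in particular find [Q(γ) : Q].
[Q(γ) : Q] = 4 (equivalently, Q(γ) = Q(√187, √283))

Obviously Q(γ) ⊆ Q(√187, √283), and [Q(√187, √283):Q] = 4 (since 187, 283 are distinct squarefree integers > 1 with 52921 not a perfect square). To show equality we compute the minimal polynomial of γ. From γ = √187 + √283: γ^2 = 187 + 2√(52921) + 283 = 470 + 2√(52921), so γ^2 - 470 = 2√(52921); squaring, (γ^2 - 470)^2 = 4·52921, i.e. γ^4 - 940γ^2 + 220900 - 211684 = 0, i.e. γ^4 - 940γ^2 + 9216 = 0. So γ is a root of x^4 - 940x^2 + 9216. This polynomial is irreducible over Q: it has no rational root (each ±√187 ± √283 is irrational), and any factorization into two quadratics over Q would force √(52921) ∈ Q (pairing opposite roots) or √187, √283 ∈ Q (other pairings), all impossible. Hence [Q(γ):Q] = 4 = [Q(√187, √283):Q], so Q(γ) = Q(√187, √283).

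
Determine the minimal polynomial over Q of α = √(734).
m_α(x) = x^2 - 734

α satisfies α^2 - 734 = 0, so x^2 - 734 annihilates α. Since d = 734 is squarefree and ≠ 1, it is not a perfect square in Q, so x^2 - 734 has no rational root and is therefore irreducible over Q (a degree-2 polynomial over a field is irreducible iff it has no root). Hence m_α(x) = x^2 - 734.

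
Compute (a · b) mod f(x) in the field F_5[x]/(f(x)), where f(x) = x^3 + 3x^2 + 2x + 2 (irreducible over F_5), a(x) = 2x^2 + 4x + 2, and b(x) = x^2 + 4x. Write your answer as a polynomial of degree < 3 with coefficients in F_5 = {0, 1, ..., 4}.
a · b ≡ x^2 + 2x + 3 (mod f(x))

Multiply in F_5[x]: a(x)·b(x) = (2x^2 + 4x + 2)·(x^2 + 4x) = 2x^4 + 2x^3 + 3x^2 + 3x. This has degree ≥ 3, so divide by f(x) over F_5: 2x^4 + 2x^3 + 3x^2 + 3x = (2x + 1)·(x^3 + 3x^2 + 2x + 2) + (x^2 + 2x + 3). Hence a·b ≡ x^2 + 2x + 3 (mod f). (F_5[x]/(f) is a field with 5^3 = 125 elements since f is irreducible of degree 3.)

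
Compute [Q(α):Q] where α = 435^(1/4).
[Q(α):Q] = 4

α is a root of x^4 - 435. By Eisenstein's criterion at the prime p = 3 (which divides the constant term 435 but p^2 = 9 does not, since 435 is squarefree), x^4 - 435 is irreducible over Q. Hence [Q(α):Q] = 4.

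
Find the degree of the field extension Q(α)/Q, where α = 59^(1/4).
[Q(α):Q] = 4

α is a root of x^4 - 59. By Eisenstein's criterion at the prime p = 59 (which divides the constant term 59 but p^2 = 3481 does not, since 59 is squarefree), x^4 - 59 is irreducible over Q. Hence [Q(α):Q] = 4.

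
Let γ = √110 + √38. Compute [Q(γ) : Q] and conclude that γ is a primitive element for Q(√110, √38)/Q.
[Q(γ) : Q] = 4 (equivalently, Q(γ) = Q(√110, √38))

Obviously Q(γ) ⊆ Q(√110, √38), and [Q(√110, √38):Q] = 4 (since 110, 38 are distinct squarefree integers > 1 with 4180 not a perfect square). To show equality we compute the minimal polynomial of γ. From γ = √110 + √38: γ^2 = 110 + 2√(4180) + 38 = 148 + 2√(4180), so γ^2 - 148 = 2√(4180); squaring, (γ^2 - 148)^2 = 4·4180, i.e. γ^4 - 296γ^2 + 21904 - 16720 = 0, i.e. γ^4 - 296γ^2 + 5184 = 0. So γ is a root of x^4 - 296x^2 + 5184. This polynomial is irreducible over Q: it has no rational root (each ±√110 ± √38 is irrational), and any factorization into two quadratics over Q would force √(4180) ∈ Q (pairing opposite roots) or √110, √38 ∈ Q (other pairings), all impossible. Hence [Q(γ):Q] = 4 = [Q(√110, √38):Q], so Q(γ) = Q(√110, √38).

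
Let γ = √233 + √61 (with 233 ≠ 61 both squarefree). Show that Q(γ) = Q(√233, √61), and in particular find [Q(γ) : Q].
[Q(γ) : Q] = 4 (equivalently, Q(γ) = Q(√233, √61))

Obviously Q(γ) ⊆ Q(√233, √61), and [Q(√233, √61):Q] = 4 (since 233, 61 are distinct squarefree integers > 1 with 14213 not a perfect square). To show equality we compute the minimal polynomial of γ. From γ = √233 + √61: γ^2 = 233 + 2√(14213) + 61 = 294 + 2√(14213), so γ^2 - 294 = 2√(14213); squaring, (γ^2 - 294)^2 = 4·14213, i.e. γ^4 - 588γ^2 + 86436 - 56852 = 0, i.e. γ^4 - 588γ^2 + 29584 = 0. So γ is a root of x^4 - 588x^2 + 29584. This polynomial is irreducible over Q: it has no rational root (each ±√233 ± √61 is irrational), and any factorization into two quadratics over Q would force √(14213) ∈ Q (pairing opposite roots) or √233, √61 ∈ Q (other pairings), all impossible. Hence [Q(γ):Q] = 4 = [Q(√233, √61):Q], so Q(γ) = Q(√233, √61).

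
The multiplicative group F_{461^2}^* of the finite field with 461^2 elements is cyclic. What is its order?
|F_{461^2}^*| = 212520

F_{461^2} has 461^2 = 212521 elements; its multiplicative group consists of all nonzero elements, so |F_{461^2}^*| = 212521 - 1 = 212520. (It is cyclic since any finite subgroup of the multiplicative group of a field is cyclic.)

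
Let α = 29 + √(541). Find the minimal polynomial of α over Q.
m_α(x) = x^2 - 58x + 300

From α - 29 = √(541), squaring gives (α - 29)^2 = 541, i.e. α^2 - 58α + 841 = 541, so α^2 - 58α + 300 = 0. The discriminant of x^2 - 58x + 300 is (-58)^2 - 4·(300) = 3364 - 1200 = 2164, and 4·(541) is not a perfect square in Q since 541 is squarefree and ≠ 1. Hence x^2 - 58x + 300 is irreducible over Q and is the minimal polynomial of α.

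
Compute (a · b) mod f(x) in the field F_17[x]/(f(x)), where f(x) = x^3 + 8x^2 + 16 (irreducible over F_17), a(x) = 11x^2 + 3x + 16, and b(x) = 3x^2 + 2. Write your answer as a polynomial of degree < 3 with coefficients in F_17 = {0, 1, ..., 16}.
a · b ≡ 2x^2 + 5x + 15 (mod f(x))

Multiply in F_17[x]: a(x)·b(x) = (11x^2 + 3x + 16)·(3x^2 + 2) = 16x^4 + 9x^3 + 2x^2 + 6x + 15. This has degree ≥ 3, so divide by f(x) over F_17: 16x^4 + 9x^3 + 2x^2 + 6x + 15 = (16x)·(x^3 + 8x^2 + 16) + (2x^2 + 5x + 15). Hence a·b ≡ 2x^2 + 5x + 15 (mod f). (F_17[x]/(f) is a field with 17^3 = 4913 elements since f is irreducible of degree 3.)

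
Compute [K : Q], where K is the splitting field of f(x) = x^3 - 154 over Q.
[K : Q] = 6

The roots of x^3 - 154 are ∛154, ω∛154, ω^2∛154 where ω = e^(2πi/3) is a primitive cube root of unity, so K = Q(∛154, ω). Now [Q(∛154):Q] = 3 (since 154 is not a perfect cube, x^3 - 154 is irreducible) and [Q(ω):Q] = 2. Both 2 and 3 divide [K:Q], and [K:Q] ≤ 3·2 = 6, so [K:Q] = 6. (Equivalently: Q(∛154) ⊂ R but ω ∉ R, so [K : Q(∛154)] = 2.)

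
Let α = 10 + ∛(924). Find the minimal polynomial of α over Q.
m_α(x) = x^3 - 30x^2 + 300x - 1924

Set β = α - 10 = ∛(924), so β^3 = 924. Then (α - 10)^3 - 924 = 0, i.e. α is a root of g(x) = (x - 10)^3 - 924 = x^3 - 30x^2 + 300x - 1924. Since g(x) = h(x - 10) where h(x) = x^3 - 924, and h is irreducible over Q (because 924 is not a perfect cube, so h has no rational root, and a monic cubic with no rational root is irreducible), g is also irreducible (irreducibility is preserved under the substitution x → x - 10). Hence m_α(x) = x^3 - 30x^2 + 300x - 1924.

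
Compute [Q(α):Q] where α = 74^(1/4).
[Q(α):Q] = 4

α is a root of x^4 - 74. By Eisenstein's criterion at the prime p = 2 (which divides the constant term 74 but p^2 = 4 does not, since 74 is squarefree), x^4 - 74 is irreducible over Q. Hence [Q(α):Q] = 4.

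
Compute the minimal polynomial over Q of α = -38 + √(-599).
m_α(x) = x^2 + 76x + 2043

From α + 38 = √(-599), squaring gives (α + 38)^2 = -599, i.e. α^2 + 76α + 1444 = -599, so α^2 + 76α + 2043 = 0. The discriminant of x^2 + 76x + 2043 is (76)^2 - 4·(2043) = 5776 - 8172 = -2396, and 4·(-599) is not a perfect square in Q since -599 is squarefree and ≠ 1. Hence x^2 + 76x + 2043 is irreducible over Q and is the minimal polynomial of α.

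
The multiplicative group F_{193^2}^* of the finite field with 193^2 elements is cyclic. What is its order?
|F_{193^2}^*| = 37248

F_{193^2} has 193^2 = 37249 elements; its multiplicative group consists of all nonzero elements, so |F_{193^2}^*| = 37249 - 1 = 37248. (It is cyclic since any finite subgroup of the multiplicative group of a field is cyclic.)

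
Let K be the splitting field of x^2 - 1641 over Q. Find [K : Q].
[K : Q] = 2

f(x) = x^2 - 1641 factors as (x - √1641)(x + √1641). The splitting field is K = Q(√1641). Since 1641 is squarefree and > 1, it is not a perfect square, so x^2 - 1641 is irreducible over Q and [Q(√1641) : Q] = 2. Hence [K : Q] = 2.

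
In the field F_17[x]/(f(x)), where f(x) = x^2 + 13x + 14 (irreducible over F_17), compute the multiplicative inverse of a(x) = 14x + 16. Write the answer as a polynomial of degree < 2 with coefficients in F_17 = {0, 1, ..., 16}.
a(x)^(-1) ≡ x + 7 (mod f(x))

Since f is irreducible over F_17, F_17[x]/(f) is a field and a(x) ≠ 0 has an inverse. Apply the extended Euclidean algorithm to f(x) and a(x) in F_17[x]: f(x) = (11x + 9)·a(x) + (6). The last nonzero remainder is the constant 6 = gcd(f, a) in F_17. Back-substituting through the division chain expresses 6 = s(x)·a(x) + t(x)·f(x) with s(x) ≡ 6x + 8 (mod f), so (6x + 8)·a(x) ≡ 6 (mod f). Multiplying by 6^(-1) ≡ 3 in F_17 gives a(x)^(-1) ≡ 3·(6x + 8) ≡ x + 7 (mod f). Check: (14x + 16)·(x + 7) = 14x^2 + 12x + 10 ≡ 1 (mod x^2 + 13x + 14).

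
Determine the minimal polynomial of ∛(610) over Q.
m_α(x) = x^3 - 610

α satisfies α^3 = 610, so x^3 - 610 annihilates α. By the rational root test, a rational root p/q (in lowest terms) of x^3 - 610 would satisfy p^3 = 610 q^3, forcing q = 1 and p^3 = 610; but 610 is not a perfect cube, contradiction. A monic cubic over Q with no rational root is irreducible (any nontrivial factorization would include a linear factor). Hence x^3 - 610 is the minimal polynomial of α, and in particular [Q(α):Q] = 3.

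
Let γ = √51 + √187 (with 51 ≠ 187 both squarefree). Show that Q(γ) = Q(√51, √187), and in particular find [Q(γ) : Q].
[Q(γ) : Q] = 4 (equivalently, Q(γ) = Q(√51, √187))

Obviously Q(γ) ⊆ Q(√51, √187), and [Q(√51, √187):Q] = 4 (since 51, 187 are distinct squarefree integers > 1 with 9537 not a perfect square). To show equality we compute the minimal polynomial of γ. From γ = √51 + √187: γ^2 = 51 + 2√(9537) + 187 = 238 + 2√(9537), so γ^2 - 238 = 2√(9537); squaring, (γ^2 - 238)^2 = 4·9537, i.e. γ^4 - 476γ^2 + 56644 - 38148 = 0, i.e. γ^4 - 476γ^2 + 18496 = 0. So γ is a root of x^4 - 476x^2 + 18496. This polynomial is irreducible over Q: it has no rational root (each ±√51 ± √187 is irrational), and any factorization into two quadratics over Q would force √(9537) ∈ Q (pairing opposite roots) or √51, √187 ∈ Q (other pairings), all impossible. Hence [Q(γ):Q] = 4 = [Q(√51, √187):Q], so Q(γ) = Q(√51, √187).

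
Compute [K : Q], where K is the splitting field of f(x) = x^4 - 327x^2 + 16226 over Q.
[K : Q] = 4

Solving the quadratic in x^2: x^2 = (327 ± √(327^2 - 4·16226))/2 = (327 ± √42025)/2 = (327 ± 205)/2, giving x^2 = 266 or x^2 = 61. So f(x) = (x^2 - 266)(x^2 - 61) and the roots of f are ±√266, ±√61. Hence the splitting field is K = Q(√266, √61). Since 266 and 61 are distinct squarefree integers > 1, their product 16226 is not a perfect square, so √61 ∉ Q(√266). By the tower law [K:Q] = [Q(√266,√61):Q(√266)] · [Q(√266):Q] = 2 · 2 = 4.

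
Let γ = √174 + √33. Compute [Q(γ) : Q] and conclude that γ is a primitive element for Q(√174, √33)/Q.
[Q(γ) : Q] = 4 (equivalently, Q(γ) = Q(√174, √33))

Obviously Q(γ) ⊆ Q(√174, √33), and [Q(√174, √33):Q] = 4 (since 174, 33 are distinct squarefree integers > 1 with 5742 not a perfect square). To show equality we compute the minimal polynomial of γ. From γ = √174 + √33: γ^2 = 174 + 2√(5742) + 33 = 207 + 2√(5742), so γ^2 - 207 = 2√(5742); squaring, (γ^2 - 207)^2 = 4·5742, i.e. γ^4 - 414γ^2 + 42849 - 22968 = 0, i.e. γ^4 - 414γ^2 + 19881 = 0. So γ is a root of x^4 - 414x^2 + 19881. This polynomial is irreducible over Q: it has no rational root (each ±√174 ± √33 is irrational), and any factorization into two quadratics over Q would force √(5742) ∈ Q (pairing opposite roots) or √174, √33 ∈ Q (other pairings), all impossible. Hence [Q(γ):Q] = 4 = [Q(√174, √33):Q], so Q(γ) = Q(√174, √33).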